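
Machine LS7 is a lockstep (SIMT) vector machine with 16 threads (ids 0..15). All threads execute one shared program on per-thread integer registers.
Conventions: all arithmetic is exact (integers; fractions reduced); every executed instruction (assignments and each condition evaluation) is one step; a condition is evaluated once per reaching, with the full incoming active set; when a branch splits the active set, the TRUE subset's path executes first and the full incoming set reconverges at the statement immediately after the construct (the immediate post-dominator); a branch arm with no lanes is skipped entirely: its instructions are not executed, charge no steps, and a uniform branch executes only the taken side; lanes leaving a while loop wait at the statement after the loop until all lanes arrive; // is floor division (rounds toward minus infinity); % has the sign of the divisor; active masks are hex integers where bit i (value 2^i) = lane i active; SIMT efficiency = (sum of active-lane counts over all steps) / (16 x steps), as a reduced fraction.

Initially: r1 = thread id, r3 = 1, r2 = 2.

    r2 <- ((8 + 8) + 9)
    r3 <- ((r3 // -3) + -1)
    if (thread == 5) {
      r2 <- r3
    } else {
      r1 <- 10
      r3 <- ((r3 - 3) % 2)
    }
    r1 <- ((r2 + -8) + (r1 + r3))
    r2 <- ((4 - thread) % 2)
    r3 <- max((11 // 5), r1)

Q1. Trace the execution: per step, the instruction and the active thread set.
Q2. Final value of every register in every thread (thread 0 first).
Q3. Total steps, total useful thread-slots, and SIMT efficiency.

step 0: r2 <- ((8 + 8) + 9)          0xffff
step 1: r3 <- ((r3 // -3) + -1)      0xffff
step 2: eval (thread == 5)           0xffff
step 3: r2 <- r3                     0x0020
step 4: r1 <- 10                     0xffdf
step 5: r3 <- ((r3 - 3) % 2)         0xffdf
step 6: r1 <- ((r2 + -8) + (r1 + r3)) 0xffff
step 7: r2 <- ((4 - thread) % 2)     0xffff
step 8: r3 <- max((11 // 5), r1)     0xffff

Answer: 9 steps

r1: 28,28,28,28,28,-7,28,28,28,28,28,28,28,28,28,28
r3: 28,28,28,28,28,2,28,28,28,28,28,28,28,28,28,28
r2: 0,1,0,1,0,1,0,1,0,1,0,1,0,1,0,1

steps = 9; useful = 127; efficiency = 127/144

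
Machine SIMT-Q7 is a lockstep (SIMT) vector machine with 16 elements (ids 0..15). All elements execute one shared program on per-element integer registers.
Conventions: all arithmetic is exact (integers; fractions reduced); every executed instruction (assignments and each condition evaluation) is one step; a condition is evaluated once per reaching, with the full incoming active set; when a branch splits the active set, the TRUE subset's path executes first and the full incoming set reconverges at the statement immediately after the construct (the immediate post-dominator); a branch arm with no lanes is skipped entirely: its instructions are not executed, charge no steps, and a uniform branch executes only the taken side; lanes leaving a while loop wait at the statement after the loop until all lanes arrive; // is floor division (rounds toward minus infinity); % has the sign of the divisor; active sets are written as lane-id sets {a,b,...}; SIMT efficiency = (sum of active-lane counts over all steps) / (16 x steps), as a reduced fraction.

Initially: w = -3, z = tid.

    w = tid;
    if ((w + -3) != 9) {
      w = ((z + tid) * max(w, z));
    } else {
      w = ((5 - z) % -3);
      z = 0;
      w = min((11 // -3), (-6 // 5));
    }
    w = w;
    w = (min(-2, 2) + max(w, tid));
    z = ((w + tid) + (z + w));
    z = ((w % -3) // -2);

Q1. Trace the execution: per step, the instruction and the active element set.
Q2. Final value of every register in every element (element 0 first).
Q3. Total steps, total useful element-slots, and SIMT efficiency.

step 0: w <- tid                     {0,1,2,3,4,5,6,7,8,9,10,11,12,13,14,15}
step 1: eval ((w + -3) != 9)         {0,1,2,3,4,5,6,7,8,9,10,11,12,13,14,15}
step 2: w <- ((z + tid) * max(w, z)) {0,1,2,3,4,5,6,7,8,9,10,11,13,14,15}
step 3: w <- ((5 - z) % -3)          {12}
step 4: z <- 0                       {12}
step 5: w <- min((11 // -3), (-6 // 5)) {12}
step 6: w <- w                       {0,1,2,3,4,5,6,7,8,9,10,11,12,13,14,15}
step 7: w <- (min(-2, 2) + max(w, tid)) {0,1,2,3,4,5,6,7,8,9,10,11,12,13,14,15}
step 8: z <- ((w + tid) + (z + w))   {0,1,2,3,4,5,6,7,8,9,10,11,12,13,14,15}
step 9: z <- ((w % -3) // -2)        {0,1,2,3,4,5,6,7,8,9,10,11,12,13,14,15}

Answer: 10 steps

w: -2,0,6,16,30,48,70,96,126,160,198,240,10,336,390,448
z: 1,0,0,1,0,0,1,0,0,1,0,0,1,0,0,1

steps = 10; useful = 114; efficiency = 114/160 = 57/80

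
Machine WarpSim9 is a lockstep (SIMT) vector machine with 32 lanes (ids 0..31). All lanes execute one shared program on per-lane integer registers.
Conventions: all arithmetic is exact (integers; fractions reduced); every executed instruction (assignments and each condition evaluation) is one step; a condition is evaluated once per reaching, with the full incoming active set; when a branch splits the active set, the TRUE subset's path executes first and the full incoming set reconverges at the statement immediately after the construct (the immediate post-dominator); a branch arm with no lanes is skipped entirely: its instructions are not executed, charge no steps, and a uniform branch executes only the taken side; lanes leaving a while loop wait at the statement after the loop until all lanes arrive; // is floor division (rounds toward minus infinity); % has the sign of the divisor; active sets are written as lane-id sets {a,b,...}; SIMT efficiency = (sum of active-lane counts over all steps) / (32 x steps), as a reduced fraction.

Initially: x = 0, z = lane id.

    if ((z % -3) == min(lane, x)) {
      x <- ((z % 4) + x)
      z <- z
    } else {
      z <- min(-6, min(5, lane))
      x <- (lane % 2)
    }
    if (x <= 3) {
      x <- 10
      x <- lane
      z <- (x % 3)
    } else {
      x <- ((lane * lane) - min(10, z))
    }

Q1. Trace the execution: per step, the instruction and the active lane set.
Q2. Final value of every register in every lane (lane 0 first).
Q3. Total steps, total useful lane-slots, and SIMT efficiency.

step 0: eval ((z % -3) == min(lane, x)) {0,1,2,3,4,5,6,7,8,9,10,11,12,13,14,15,16,17,18,19,20,21,22,23,24,25,26,27,28,29,30,31}
step 1: x <- ((z % 4) + x)           {0,3,6,9,12,15,18,21,24,27,30}
step 2: z <- z                       {0,3,6,9,12,15,18,21,24,27,30}
step 3: z <- min(-6, min(5, lane))   {1,2,4,5,7,8,10,11,13,14,16,17,19,20,22,23,25,26,28,29,31}
step 4: x <- (lane % 2)              {1,2,4,5,7,8,10,11,13,14,16,17,19,20,22,23,25,26,28,29,31}
step 5: eval (x <= 3)                {0,1,2,3,4,5,6,7,8,9,10,11,12,13,14,15,16,17,18,19,20,21,22,23,24,25,26,27,28,29,30,31}
step 6: x <- 10                      {0,1,2,3,4,5,6,7,8,9,10,11,12,13,14,15,16,17,18,19,20,21,22,23,24,25,26,27,28,29,30,31}
step 7: x <- lane                    {0,1,2,3,4,5,6,7,8,9,10,11,12,13,14,15,16,17,18,19,20,21,22,23,24,25,26,27,28,29,30,31}
step 8: z <- (x % 3)                 {0,1,2,3,4,5,6,7,8,9,10,11,12,13,14,15,16,17,18,19,20,21,22,23,24,25,26,27,28,29,30,31}

Answer: 9 steps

x: 0,1,2,3,4,5,6,7,8,9,10,11,12,13,14,15,16,17,18,19,20,21,22,23,24,25,26,27,28,29,30,31
z: 0,1,2,0,1,2,0,1,2,0,1,2,0,1,2,0,1,2,0,1,2,0,1,2,0,1,2,0,1,2,0,1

steps = 9; useful = 224; efficiency = 224/288 = 7/9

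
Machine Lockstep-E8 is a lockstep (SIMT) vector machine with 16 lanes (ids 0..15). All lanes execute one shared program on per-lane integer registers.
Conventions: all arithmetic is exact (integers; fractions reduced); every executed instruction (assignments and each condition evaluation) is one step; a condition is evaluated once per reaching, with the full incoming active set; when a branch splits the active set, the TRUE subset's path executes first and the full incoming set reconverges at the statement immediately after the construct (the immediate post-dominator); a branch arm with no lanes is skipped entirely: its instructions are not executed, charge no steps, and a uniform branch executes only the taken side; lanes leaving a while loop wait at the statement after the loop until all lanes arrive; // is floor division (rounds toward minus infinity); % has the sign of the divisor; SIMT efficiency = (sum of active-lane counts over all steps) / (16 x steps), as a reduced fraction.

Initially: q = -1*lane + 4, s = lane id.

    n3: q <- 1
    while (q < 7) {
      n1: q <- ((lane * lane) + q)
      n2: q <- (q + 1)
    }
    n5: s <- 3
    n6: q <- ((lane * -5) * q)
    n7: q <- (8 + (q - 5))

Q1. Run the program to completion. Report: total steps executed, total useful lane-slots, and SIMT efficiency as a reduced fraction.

Answer: 23 steps, 152 useful, 19/46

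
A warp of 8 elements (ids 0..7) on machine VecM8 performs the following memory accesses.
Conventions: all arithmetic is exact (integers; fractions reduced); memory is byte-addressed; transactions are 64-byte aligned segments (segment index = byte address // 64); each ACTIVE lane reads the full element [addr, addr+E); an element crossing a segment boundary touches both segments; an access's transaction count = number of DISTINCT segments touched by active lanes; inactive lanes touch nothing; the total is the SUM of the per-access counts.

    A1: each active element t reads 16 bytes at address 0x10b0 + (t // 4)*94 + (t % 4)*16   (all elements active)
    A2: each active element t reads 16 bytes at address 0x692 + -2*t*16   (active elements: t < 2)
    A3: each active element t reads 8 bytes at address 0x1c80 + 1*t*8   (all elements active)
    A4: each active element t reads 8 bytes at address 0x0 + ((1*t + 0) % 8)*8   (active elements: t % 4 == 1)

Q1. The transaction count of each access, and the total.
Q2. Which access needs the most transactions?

A1: 4 transactions
A2: 2 transactions
A3: 1 transaction
A4: 1 transaction

Answer: 4,2,1,1; total 8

Answer: A1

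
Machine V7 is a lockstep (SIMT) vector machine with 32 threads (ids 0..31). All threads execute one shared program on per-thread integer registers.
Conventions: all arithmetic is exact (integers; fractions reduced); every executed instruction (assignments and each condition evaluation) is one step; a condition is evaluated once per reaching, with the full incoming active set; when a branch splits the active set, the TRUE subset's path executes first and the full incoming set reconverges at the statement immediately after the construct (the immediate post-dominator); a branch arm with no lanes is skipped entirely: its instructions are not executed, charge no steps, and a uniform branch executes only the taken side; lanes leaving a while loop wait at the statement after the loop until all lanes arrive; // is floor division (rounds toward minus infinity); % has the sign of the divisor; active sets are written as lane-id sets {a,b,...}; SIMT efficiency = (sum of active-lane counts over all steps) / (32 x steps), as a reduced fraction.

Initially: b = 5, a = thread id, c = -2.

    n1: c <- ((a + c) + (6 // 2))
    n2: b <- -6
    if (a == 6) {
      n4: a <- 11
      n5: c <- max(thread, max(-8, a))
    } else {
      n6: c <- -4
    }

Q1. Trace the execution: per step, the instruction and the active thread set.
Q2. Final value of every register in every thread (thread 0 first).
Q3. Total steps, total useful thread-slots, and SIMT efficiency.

step 0: c <- ((a + c) + (6 // 2))    {0,1,2,3,4,5,6,7,8,9,10,11,12,13,14,15,16,17,18,19,20,21,22,23,24,25,26,27,28,29,30,31}
step 1: b <- -6                      {0,1,2,3,4,5,6,7,8,9,10,11,12,13,14,15,16,17,18,19,20,21,22,23,24,25,26,27,28,29,30,31}
step 2: eval (a == 6)                {0,1,2,3,4,5,6,7,8,9,10,11,12,13,14,15,16,17,18,19,20,21,22,23,24,25,26,27,28,29,30,31}
step 3: a <- 11                      {6}
step 4: c <- max(thread, max(-8, a)) {6}
step 5: c <- -4                      {0,1,2,3,4,5,7,8,9,10,11,12,13,14,15,16,17,18,19,20,21,22,23,24,25,26,27,28,29,30,31}

Answer: 6 steps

b: -6,-6,-6,-6,-6,-6,-6,-6,-6,-6,-6,-6,-6,-6,-6,-6,-6,-6,-6,-6,-6,-6,-6,-6,-6,-6,-6,-6,-6,-6,-6,-6
a: 0,1,2,3,4,5,11,7,8,9,10,11,12,13,14,15,16,17,18,19,20,21,22,23,24,25,26,27,28,29,30,31
c: -4,-4,-4,-4,-4,-4,11,-4,-4,-4,-4,-4,-4,-4,-4,-4,-4,-4,-4,-4,-4,-4,-4,-4,-4,-4,-4,-4,-4,-4,-4,-4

steps = 6; useful = 129; efficiency = 129/192 = 43/64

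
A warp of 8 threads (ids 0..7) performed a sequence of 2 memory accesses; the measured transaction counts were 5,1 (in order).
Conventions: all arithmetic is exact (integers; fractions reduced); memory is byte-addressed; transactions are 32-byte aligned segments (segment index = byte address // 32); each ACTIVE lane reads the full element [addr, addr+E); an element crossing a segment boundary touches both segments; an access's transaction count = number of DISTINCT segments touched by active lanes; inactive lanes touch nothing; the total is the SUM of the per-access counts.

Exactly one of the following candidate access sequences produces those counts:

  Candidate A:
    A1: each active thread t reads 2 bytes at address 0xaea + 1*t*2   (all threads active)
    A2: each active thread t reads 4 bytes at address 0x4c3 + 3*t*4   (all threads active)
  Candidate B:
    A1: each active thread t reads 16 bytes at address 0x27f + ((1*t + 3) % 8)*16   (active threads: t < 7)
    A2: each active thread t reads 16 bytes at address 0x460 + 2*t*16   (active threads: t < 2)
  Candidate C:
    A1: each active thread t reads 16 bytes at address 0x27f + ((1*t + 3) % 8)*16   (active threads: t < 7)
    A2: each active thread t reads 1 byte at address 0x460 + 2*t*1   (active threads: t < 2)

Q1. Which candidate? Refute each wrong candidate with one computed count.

A: A1 gives 1 transaction, not 5
B: A2 gives 2 transactions, not 1
C: all counts match (5,1)

Answer: C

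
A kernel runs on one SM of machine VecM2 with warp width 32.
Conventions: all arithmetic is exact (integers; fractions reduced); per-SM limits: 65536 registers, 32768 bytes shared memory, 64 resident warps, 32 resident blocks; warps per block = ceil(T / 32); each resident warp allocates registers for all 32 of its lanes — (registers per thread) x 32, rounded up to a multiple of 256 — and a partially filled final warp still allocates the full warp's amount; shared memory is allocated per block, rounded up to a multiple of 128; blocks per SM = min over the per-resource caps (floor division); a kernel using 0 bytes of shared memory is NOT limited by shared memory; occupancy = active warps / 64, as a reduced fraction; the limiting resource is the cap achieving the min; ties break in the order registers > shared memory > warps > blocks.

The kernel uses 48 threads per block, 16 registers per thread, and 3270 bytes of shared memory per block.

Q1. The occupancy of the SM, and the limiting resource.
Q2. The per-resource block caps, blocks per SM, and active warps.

Answer: occupancy 9/32, limited by shared memory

registers: 64 blocks
shared memory: 9 blocks
warps: 32 blocks
blocks: 32 blocks

Answer: 9 blocks, 18 active warps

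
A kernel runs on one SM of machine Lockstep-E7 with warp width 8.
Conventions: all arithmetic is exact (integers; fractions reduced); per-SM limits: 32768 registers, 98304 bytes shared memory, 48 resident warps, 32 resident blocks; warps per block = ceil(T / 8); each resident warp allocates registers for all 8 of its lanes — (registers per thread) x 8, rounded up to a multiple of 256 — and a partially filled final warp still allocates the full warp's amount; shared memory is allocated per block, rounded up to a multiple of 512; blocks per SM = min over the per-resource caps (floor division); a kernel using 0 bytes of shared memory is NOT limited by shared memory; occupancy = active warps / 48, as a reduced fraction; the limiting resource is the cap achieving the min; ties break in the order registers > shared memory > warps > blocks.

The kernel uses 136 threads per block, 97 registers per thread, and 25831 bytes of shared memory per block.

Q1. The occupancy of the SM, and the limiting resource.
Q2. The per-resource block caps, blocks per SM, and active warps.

Answer: occupancy 17/48, limited by registers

registers: 1 block
shared memory: 3 blocks
warps: 2 blocks
blocks: 32 blocks

Answer: 1 block, 17 active warps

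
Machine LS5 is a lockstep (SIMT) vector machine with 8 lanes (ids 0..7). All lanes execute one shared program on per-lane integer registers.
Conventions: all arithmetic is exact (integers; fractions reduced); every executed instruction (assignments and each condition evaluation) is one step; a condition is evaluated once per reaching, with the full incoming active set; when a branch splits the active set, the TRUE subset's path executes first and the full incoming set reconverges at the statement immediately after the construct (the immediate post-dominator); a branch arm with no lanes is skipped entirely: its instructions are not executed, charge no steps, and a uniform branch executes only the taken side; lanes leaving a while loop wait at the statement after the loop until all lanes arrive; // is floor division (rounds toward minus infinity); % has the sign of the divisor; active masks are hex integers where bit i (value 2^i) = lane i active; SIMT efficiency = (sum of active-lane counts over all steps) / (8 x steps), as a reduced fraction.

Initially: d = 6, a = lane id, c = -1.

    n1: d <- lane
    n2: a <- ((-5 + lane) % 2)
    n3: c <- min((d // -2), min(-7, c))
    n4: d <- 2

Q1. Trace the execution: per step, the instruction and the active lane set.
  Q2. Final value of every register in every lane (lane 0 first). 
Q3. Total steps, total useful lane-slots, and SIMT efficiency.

step 0: d <- lane                    0xff
step 1: a <- ((-5 + lane) % 2)       0xff
step 2: c <- min((d // -2), min(-7, c)) 0xff
step 3: d <- 2                       0xff

Answer: 4 steps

d: 2,2,2,2,2,2,2,2
a: 1,0,1,0,1,0,1,0
c: -7,-7,-7,-7,-7,-7,-7,-7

steps = 4; useful = 32; efficiency = 32/32 = 1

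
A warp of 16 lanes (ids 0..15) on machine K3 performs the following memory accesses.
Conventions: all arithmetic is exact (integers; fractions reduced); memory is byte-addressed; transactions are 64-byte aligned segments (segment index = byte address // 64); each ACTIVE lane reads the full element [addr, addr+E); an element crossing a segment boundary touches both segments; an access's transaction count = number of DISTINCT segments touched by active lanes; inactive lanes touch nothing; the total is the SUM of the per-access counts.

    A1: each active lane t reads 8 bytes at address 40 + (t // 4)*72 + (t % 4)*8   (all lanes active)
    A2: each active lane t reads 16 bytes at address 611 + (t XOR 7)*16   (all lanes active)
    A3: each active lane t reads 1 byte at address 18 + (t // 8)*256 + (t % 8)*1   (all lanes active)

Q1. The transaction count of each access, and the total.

A1: 5 transactions
A2: 5 transactions
A3: 2 transactions

Answer: 5,5,2; total 12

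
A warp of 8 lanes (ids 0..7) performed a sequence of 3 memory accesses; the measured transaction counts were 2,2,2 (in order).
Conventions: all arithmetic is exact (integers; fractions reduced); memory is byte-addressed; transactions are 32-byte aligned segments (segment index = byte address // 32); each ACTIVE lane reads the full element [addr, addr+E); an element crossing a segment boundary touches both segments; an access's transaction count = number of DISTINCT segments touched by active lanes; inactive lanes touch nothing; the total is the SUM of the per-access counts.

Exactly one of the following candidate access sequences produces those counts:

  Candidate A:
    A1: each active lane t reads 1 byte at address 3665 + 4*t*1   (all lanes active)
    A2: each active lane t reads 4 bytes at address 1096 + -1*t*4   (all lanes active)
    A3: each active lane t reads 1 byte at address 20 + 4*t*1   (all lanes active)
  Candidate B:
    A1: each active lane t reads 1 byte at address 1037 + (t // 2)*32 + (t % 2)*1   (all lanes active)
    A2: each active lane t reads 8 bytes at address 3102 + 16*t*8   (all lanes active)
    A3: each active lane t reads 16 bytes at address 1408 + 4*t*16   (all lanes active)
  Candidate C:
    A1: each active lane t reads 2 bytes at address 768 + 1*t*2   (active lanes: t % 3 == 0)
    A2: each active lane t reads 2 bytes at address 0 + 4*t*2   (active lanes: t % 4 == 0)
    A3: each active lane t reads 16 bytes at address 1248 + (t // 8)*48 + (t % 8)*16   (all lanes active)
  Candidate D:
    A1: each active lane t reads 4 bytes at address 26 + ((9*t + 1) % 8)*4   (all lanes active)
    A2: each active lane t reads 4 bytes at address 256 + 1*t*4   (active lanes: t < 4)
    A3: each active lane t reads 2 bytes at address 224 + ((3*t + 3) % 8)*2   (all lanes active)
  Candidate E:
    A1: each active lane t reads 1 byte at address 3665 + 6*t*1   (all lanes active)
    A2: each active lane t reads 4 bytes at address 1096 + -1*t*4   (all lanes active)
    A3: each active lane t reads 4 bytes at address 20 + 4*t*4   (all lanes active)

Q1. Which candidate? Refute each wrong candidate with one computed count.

B: A1 gives 4 transactions, not 2
C: A1 gives 1 transaction, not 2
D: A2 gives 1 transaction, not 2
E: A3 gives 5 transactions, not 2
A: all counts match (2,2,2)

Answer: A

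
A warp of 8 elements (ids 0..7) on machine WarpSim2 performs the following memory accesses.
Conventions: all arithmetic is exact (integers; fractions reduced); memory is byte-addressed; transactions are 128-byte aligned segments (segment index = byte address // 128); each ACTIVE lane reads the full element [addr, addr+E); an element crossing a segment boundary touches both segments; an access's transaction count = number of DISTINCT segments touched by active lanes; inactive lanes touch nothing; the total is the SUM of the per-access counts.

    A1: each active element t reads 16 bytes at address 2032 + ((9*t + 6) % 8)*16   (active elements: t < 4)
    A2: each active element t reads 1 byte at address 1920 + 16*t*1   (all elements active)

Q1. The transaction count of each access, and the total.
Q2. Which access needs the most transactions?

A1: 2 transactions
A2: 1 transaction

Answer: 2,1; total 3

Answer: A1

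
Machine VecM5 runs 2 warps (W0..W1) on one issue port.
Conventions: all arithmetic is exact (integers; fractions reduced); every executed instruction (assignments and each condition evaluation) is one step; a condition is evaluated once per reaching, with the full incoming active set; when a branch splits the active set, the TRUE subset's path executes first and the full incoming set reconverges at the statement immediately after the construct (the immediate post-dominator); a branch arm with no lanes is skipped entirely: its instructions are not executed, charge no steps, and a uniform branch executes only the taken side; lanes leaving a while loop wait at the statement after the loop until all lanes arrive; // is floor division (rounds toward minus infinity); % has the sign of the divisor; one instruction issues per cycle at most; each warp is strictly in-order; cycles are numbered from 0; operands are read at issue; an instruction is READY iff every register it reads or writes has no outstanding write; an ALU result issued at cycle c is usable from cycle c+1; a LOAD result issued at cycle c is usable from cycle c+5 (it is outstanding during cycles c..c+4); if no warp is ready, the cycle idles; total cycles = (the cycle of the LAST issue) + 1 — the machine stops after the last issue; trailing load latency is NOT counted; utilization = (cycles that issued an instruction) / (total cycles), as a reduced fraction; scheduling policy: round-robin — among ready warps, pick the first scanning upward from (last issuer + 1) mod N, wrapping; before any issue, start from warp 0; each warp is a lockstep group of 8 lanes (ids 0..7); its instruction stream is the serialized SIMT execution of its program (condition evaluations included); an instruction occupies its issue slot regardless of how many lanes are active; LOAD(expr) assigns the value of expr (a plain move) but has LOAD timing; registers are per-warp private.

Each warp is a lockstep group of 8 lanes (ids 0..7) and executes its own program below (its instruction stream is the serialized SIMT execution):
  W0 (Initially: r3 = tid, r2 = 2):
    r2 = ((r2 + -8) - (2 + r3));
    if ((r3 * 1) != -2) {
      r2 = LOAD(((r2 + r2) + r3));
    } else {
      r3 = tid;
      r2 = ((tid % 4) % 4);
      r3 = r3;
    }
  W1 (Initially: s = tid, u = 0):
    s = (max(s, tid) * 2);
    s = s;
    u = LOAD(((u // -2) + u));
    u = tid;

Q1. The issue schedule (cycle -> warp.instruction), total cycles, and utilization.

cycle 0: W0.I0
cycle 1: W1.I0
cycle 2: W0.I1
cycle 3: W1.I1
cycle 4: W0.I2
cycle 5: W1.I2
cycle 6: idle
cycle 7: idle
cycle 8: idle
cycle 9: idle
cycle 10: W1.I3

Answer: 11 cycles, utilization 7/11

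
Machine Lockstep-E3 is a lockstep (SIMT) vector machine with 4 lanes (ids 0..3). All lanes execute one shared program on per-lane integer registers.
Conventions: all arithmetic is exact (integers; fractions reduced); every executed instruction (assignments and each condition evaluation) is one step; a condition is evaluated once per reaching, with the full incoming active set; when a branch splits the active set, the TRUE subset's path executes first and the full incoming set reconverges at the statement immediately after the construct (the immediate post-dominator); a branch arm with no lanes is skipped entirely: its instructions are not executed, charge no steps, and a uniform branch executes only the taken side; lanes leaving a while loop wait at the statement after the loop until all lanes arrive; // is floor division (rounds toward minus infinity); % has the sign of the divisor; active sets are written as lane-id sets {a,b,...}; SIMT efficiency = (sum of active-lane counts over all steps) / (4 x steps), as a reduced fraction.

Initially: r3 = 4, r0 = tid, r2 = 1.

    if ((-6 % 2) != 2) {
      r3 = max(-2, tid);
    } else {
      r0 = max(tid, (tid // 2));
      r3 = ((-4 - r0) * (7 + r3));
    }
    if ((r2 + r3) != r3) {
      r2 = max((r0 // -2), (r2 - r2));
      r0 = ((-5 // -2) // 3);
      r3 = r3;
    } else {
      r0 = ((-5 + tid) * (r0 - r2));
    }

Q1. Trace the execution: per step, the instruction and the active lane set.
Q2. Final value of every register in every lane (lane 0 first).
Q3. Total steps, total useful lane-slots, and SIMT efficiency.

step 0: eval ((-6 % 2) != 2)         {0,1,2,3}
step 1: r3 <- max(-2, tid)           {0,1,2,3}
step 2: eval ((r2 + r3) != r3)       {0,1,2,3}
step 3: r2 <- max((r0 // -2), (r2 - r2)) {0,1,2,3}
step 4: r0 <- ((-5 // -2) // 3)      {0,1,2,3}
step 5: r3 <- r3                     {0,1,2,3}

Answer: 6 steps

r3: 0,1,2,3
r0: 0,0,0,0
r2: 0,0,0,0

steps = 6; useful = 24; efficiency = 24/24 = 1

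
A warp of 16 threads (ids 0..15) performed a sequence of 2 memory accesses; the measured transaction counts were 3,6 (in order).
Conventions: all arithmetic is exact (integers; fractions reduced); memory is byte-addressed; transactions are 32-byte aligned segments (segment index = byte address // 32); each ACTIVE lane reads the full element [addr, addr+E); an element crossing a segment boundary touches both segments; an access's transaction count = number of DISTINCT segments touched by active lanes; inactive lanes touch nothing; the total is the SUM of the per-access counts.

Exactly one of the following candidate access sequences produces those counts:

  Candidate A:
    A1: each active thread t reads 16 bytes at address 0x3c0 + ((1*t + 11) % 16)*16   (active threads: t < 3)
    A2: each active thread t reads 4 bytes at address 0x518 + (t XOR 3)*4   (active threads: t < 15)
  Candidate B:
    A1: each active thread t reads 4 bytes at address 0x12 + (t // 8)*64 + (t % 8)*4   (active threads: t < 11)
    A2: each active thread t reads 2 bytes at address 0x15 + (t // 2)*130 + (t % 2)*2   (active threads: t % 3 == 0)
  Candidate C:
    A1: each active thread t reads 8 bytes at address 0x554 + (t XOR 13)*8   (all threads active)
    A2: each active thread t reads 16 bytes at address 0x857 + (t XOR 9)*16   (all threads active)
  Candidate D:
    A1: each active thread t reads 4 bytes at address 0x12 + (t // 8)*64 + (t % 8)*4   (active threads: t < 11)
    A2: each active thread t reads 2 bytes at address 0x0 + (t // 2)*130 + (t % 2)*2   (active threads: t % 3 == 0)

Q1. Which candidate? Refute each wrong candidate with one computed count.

A: A1 gives 2 transactions, not 3
B: A2 gives 7 transactions, not 6
C: A1 gives 5 transactions, not 3
D: all counts match (3,6)

Answer: D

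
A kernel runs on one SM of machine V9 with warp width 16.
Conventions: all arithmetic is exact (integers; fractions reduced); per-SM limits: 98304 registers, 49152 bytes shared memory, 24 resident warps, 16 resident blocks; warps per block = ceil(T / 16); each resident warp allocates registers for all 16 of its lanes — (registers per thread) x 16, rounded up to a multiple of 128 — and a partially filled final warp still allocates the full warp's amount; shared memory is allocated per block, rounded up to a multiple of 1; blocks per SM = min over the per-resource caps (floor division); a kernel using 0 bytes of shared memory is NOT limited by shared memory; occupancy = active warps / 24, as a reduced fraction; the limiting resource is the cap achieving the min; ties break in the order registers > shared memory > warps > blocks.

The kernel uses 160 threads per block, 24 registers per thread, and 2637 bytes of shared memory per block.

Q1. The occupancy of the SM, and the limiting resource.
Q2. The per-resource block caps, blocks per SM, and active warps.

Answer: occupancy 5/6, limited by warps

registers: 25 blocks
shared memory: 18 blocks
warps: 2 blocks
blocks: 16 blocks

Answer: 2 blocks, 20 active warps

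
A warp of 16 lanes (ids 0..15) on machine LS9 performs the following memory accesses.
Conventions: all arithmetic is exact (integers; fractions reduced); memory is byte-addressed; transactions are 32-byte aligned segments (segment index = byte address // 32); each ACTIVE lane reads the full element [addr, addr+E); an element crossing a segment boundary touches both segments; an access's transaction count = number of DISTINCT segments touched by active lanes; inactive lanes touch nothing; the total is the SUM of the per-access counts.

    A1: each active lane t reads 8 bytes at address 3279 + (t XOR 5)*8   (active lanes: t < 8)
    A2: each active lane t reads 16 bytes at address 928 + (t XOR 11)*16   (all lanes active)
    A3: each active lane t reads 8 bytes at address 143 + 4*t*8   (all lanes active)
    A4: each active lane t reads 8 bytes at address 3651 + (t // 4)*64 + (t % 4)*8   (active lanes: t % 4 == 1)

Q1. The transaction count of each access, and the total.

A1: 3 transactions
A2: 8 transactions
A3: 16 transactions
A4: 4 transactions

Answer: 3,8,16,4; total 31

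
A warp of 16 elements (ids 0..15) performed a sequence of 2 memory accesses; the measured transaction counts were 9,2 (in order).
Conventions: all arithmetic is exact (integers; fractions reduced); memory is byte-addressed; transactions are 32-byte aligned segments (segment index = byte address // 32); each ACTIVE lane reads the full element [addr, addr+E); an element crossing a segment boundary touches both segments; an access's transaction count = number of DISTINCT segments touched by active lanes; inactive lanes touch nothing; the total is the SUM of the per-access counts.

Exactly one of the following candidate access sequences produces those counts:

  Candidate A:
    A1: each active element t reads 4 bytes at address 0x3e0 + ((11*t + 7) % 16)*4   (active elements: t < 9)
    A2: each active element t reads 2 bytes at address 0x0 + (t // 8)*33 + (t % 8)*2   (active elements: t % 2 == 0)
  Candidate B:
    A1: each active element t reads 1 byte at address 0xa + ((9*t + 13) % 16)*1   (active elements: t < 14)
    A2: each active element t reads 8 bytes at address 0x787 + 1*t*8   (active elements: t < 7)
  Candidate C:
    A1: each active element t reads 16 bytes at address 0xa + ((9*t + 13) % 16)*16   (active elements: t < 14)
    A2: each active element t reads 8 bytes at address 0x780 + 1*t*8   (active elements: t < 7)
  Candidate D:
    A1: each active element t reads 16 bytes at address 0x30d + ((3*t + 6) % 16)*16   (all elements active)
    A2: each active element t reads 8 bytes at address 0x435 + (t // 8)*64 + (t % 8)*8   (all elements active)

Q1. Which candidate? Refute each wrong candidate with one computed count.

A: A1 gives 2 transactions, not 9
B: A1 gives 1 transaction, not 9
D: A2 gives 5 transactions, not 2
C: all counts match (9,2)

Answer: C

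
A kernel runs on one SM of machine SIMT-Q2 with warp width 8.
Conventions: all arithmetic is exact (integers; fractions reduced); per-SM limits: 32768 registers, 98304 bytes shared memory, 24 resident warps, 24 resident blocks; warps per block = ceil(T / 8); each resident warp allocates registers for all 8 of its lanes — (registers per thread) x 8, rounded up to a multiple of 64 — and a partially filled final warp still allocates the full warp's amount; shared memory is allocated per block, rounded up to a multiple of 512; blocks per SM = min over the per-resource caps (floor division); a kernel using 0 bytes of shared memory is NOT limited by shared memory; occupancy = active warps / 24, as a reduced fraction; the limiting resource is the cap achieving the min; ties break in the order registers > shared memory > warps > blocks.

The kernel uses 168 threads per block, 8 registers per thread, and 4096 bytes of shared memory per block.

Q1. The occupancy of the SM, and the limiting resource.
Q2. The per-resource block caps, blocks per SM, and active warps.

Answer: occupancy 7/8, limited by warps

registers: 24 blocks
shared memory: 24 blocks
warps: 1 block
blocks: 24 blocks

Answer: 1 block, 21 active warps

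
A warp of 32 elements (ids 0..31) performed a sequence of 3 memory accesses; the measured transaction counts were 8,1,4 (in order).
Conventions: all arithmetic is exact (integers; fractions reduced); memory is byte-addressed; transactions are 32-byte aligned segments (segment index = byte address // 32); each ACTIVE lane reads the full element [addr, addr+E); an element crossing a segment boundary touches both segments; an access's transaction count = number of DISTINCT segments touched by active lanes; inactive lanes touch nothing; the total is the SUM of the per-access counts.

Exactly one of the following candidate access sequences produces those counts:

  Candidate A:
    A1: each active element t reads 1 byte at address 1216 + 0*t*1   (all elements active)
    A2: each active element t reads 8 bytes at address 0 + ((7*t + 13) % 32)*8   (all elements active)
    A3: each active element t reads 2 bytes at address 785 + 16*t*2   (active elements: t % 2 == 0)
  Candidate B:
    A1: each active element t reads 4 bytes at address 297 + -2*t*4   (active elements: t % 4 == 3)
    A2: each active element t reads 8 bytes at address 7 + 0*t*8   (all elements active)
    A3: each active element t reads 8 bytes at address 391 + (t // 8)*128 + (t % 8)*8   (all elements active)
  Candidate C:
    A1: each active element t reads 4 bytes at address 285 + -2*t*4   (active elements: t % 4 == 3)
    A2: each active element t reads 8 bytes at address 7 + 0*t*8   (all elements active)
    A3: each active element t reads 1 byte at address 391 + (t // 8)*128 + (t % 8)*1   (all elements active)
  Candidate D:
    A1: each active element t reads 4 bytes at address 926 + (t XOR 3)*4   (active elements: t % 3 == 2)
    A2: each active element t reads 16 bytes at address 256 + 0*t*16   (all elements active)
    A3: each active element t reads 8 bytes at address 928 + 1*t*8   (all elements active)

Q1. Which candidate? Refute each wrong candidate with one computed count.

A: A1 gives 1 transaction, not 8
B: A3 gives 12 transactions, not 4
D: A1 gives 4 transactions, not 8
C: all counts match (8,1,4)

Answer: C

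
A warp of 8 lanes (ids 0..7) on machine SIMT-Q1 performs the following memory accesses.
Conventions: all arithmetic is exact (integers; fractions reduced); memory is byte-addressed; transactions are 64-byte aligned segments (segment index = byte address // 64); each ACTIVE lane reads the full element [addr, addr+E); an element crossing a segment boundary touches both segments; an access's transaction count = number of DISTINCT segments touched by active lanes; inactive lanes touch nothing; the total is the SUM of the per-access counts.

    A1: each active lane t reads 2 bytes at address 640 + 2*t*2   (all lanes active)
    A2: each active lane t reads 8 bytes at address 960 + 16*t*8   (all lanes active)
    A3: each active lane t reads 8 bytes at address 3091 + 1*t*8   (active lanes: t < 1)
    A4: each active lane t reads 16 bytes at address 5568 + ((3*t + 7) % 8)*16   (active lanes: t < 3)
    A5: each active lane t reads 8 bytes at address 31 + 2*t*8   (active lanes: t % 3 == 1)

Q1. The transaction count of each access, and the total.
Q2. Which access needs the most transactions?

A1: 1 transaction
A2: 8 transactions
A3: 1 transaction
A4: 2 transactions
A5: 3 transactions

Answer: 1,8,1,2,3; total 15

Answer: A2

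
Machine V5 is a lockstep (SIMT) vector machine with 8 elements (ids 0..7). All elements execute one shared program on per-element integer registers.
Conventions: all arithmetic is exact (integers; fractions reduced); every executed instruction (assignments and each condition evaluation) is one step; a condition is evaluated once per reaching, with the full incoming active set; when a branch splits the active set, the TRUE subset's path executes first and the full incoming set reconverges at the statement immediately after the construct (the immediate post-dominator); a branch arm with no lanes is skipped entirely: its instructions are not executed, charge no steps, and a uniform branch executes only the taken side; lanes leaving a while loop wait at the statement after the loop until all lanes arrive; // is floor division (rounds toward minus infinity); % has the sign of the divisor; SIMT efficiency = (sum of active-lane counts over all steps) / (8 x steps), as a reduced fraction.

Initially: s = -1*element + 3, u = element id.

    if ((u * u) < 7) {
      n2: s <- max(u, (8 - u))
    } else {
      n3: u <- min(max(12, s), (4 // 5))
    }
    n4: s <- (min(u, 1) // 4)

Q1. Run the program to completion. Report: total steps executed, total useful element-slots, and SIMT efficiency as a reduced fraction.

Answer: 4 steps, 24 useful, 3/4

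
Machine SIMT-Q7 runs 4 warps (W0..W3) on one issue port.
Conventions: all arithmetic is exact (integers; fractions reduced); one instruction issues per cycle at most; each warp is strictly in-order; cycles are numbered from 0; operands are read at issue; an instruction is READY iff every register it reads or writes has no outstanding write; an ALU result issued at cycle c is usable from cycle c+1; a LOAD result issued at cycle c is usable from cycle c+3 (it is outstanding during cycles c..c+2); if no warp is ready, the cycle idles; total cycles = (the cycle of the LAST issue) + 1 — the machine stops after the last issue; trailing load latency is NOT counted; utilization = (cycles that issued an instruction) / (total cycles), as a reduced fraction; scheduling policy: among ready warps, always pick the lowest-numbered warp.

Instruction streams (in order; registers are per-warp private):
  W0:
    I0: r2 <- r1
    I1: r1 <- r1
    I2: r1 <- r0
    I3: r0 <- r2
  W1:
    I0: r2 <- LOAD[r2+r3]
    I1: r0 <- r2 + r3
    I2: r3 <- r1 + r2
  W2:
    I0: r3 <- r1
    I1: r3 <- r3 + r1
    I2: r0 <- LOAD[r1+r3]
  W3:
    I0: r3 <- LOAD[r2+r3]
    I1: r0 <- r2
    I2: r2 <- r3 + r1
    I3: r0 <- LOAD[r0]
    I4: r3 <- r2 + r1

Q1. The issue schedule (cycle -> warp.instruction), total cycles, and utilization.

cycle 0: W0.I0
cycle 1: W0.I1
cycle 2: W0.I2
cycle 3: W0.I3
cycle 4: W1.I0
cycle 5: W2.I0
cycle 6: W2.I1
cycle 7: W1.I1
cycle 8: W1.I2
cycle 9: W2.I2
cycle 10: W3.I0
cycle 11: W3.I1
cycle 12: idle
cycle 13: W3.I2
cycle 14: W3.I3
cycle 15: W3.I4

Answer: 16 cycles, utilization 15/16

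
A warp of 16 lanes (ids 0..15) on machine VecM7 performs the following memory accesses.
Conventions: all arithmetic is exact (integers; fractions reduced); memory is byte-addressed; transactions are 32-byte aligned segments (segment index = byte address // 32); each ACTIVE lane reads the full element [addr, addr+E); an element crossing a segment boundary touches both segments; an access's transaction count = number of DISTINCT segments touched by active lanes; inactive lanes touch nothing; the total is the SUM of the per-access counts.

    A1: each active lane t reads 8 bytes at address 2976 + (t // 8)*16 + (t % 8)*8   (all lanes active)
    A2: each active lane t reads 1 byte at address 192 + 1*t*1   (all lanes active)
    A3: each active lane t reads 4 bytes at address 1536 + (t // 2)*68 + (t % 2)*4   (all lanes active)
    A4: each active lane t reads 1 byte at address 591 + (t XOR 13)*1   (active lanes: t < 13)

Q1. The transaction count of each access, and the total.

A1: 3 transactions
A2: 1 transaction
A3: 9 transactions
A4: 1 transaction

Answer: 3,1,9,1; total 14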